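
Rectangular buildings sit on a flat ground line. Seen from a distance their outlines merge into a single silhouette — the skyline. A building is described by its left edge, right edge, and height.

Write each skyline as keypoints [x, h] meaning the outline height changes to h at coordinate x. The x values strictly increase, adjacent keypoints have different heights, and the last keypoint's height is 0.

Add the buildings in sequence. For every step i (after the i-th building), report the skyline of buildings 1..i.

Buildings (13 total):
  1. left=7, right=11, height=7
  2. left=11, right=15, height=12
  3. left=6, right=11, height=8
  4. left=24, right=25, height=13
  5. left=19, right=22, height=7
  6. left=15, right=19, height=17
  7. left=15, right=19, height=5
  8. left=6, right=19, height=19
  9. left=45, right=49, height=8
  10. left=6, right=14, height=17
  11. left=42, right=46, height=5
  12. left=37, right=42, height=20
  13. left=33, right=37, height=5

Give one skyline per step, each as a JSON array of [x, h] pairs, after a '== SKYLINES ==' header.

== SKYLINES ==
[[7,7],[11,0]]
[[7,7],[11,12],[15,0]]
[[6,8],[11,12],[15,0]]
[[6,8],[11,12],[15,0],[24,13],[25,0]]
[[6,8],[11,12],[15,0],[19,7],[22,0],[24,13],[25,0]]
[[6,8],[11,12],[15,17],[19,7],[22,0],[24,13],[25,0]]
[[6,8],[11,12],[15,17],[19,7],[22,0],[24,13],[25,0]]
[[6,19],[19,7],[22,0],[24,13],[25,0]]
[[6,19],[19,7],[22,0],[24,13],[25,0],[45,8],[49,0]]
[[6,19],[19,7],[22,0],[24,13],[25,0],[45,8],[49,0]]
[[6,19],[19,7],[22,0],[24,13],[25,0],[42,5],[45,8],[49,0]]
[[6,19],[19,7],[22,0],[24,13],[25,0],[37,20],[42,5],[45,8],[49,0]]
[[6,19],[19,7],[22,0],[24,13],[25,0],[33,5],[37,20],[42,5],[45,8],[49,0]]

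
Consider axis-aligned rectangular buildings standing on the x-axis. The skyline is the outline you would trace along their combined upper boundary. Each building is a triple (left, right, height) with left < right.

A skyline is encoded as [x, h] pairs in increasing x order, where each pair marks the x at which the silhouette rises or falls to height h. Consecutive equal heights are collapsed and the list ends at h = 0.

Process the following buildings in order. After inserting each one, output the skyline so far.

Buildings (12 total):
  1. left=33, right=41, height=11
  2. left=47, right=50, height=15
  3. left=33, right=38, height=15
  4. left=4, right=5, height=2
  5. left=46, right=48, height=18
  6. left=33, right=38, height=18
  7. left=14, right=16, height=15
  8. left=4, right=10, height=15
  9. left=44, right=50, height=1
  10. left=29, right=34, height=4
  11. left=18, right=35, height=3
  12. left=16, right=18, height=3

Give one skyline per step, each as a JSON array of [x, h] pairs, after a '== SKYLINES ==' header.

== SKYLINES ==
[[33,11],[41,0]]
[[33,11],[41,0],[47,15],[50,0]]
[[33,15],[38,11],[41,0],[47,15],[50,0]]
[[4,2],[5,0],[33,15],[38,11],[41,0],[47,15],[50,0]]
[[4,2],[5,0],[33,15],[38,11],[41,0],[46,18],[48,15],[50,0]]
[[4,2],[5,0],[33,18],[38,11],[41,0],[46,18],[48,15],[50,0]]
[[4,2],[5,0],[14,15],[16,0],[33,18],[38,11],[41,0],[46,18],[48,15],[50,0]]
[[4,15],[10,0],[14,15],[16,0],[33,18],[38,11],[41,0],[46,18],[48,15],[50,0]]
[[4,15],[10,0],[14,15],[16,0],[33,18],[38,11],[41,0],[44,1],[46,18],[48,15],[50,0]]
[[4,15],[10,0],[14,15],[16,0],[29,4],[33,18],[38,11],[41,0],[44,1],[46,18],[48,15],[50,0]]
[[4,15],[10,0],[14,15],[16,0],[18,3],[29,4],[33,18],[38,11],[41,0],[44,1],[46,18],[48,15],[50,0]]
[[4,15],[10,0],[14,15],[16,3],[29,4],[33,18],[38,11],[41,0],[44,1],[46,18],[48,15],[50,0]]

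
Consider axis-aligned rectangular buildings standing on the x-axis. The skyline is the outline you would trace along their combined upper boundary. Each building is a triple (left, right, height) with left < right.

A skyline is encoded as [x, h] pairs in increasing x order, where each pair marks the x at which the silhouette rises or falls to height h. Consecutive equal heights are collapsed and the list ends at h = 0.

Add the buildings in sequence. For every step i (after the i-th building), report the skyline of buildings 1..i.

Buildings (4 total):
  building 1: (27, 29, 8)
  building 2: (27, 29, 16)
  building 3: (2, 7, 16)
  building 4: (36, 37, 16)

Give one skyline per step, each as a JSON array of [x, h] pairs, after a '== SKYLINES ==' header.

== SKYLINES ==
[[27,8],[29,0]]
[[27,16],[29,0]]
[[2,16],[7,0],[27,16],[29,0]]
[[2,16],[7,0],[27,16],[29,0],[36,16],[37,0]]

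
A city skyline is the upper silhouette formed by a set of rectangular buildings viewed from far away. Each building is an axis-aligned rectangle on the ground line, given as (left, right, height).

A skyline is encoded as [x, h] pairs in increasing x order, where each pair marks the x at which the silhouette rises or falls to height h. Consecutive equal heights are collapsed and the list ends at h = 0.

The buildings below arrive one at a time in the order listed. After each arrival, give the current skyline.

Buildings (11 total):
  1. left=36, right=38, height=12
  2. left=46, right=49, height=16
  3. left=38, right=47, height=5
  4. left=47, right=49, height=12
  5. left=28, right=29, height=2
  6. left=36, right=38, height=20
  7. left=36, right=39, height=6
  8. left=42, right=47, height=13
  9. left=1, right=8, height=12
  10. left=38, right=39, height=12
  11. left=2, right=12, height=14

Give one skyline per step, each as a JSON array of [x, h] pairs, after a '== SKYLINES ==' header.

== SKYLINES ==
[[36,12],[38,0]]
[[36,12],[38,0],[46,16],[49,0]]
[[36,12],[38,5],[46,16],[49,0]]
[[36,12],[38,5],[46,16],[49,0]]
[[28,2],[29,0],[36,12],[38,5],[46,16],[49,0]]
[[28,2],[29,0],[36,20],[38,5],[46,16],[49,0]]
[[28,2],[29,0],[36,20],[38,6],[39,5],[46,16],[49,0]]
[[28,2],[29,0],[36,20],[38,6],[39,5],[42,13],[46,16],[49,0]]
[[1,12],[8,0],[28,2],[29,0],[36,20],[38,6],[39,5],[42,13],[46,16],[49,0]]
[[1,12],[8,0],[28,2],[29,0],[36,20],[38,12],[39,5],[42,13],[46,16],[49,0]]
[[1,12],[2,14],[12,0],[28,2],[29,0],[36,20],[38,12],[39,5],[42,13],[46,16],[49,0]]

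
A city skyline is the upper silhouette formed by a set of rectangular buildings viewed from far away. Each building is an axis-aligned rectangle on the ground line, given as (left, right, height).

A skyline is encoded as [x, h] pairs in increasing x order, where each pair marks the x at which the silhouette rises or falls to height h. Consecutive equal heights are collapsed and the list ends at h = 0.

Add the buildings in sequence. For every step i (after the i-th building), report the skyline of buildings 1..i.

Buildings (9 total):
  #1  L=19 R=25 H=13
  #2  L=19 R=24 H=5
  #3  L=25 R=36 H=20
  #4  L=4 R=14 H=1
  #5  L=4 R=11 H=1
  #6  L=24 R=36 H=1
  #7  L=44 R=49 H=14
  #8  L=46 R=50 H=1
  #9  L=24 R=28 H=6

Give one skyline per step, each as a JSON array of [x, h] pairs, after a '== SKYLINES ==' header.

== SKYLINES ==
[[19,13],[25,0]]
[[19,13],[25,0]]
[[19,13],[25,20],[36,0]]
[[4,1],[14,0],[19,13],[25,20],[36,0]]
[[4,1],[14,0],[19,13],[25,20],[36,0]]
[[4,1],[14,0],[19,13],[25,20],[36,0]]
[[4,1],[14,0],[19,13],[25,20],[36,0],[44,14],[49,0]]
[[4,1],[14,0],[19,13],[25,20],[36,0],[44,14],[49,1],[50,0]]
[[4,1],[14,0],[19,13],[25,20],[36,0],[44,14],[49,1],[50,0]]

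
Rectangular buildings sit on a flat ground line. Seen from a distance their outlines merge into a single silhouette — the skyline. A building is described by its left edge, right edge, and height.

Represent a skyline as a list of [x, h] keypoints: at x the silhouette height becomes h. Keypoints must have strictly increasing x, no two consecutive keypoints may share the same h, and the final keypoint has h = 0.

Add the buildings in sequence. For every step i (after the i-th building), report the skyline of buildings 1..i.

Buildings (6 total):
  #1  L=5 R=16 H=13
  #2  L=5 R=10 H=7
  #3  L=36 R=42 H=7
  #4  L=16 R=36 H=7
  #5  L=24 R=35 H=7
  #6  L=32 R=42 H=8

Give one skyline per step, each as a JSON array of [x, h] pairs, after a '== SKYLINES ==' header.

== SKYLINES ==
[[5,13],[16,0]]
[[5,13],[16,0]]
[[5,13],[16,0],[36,7],[42,0]]
[[5,13],[16,7],[42,0]]
[[5,13],[16,7],[42,0]]
[[5,13],[16,7],[32,8],[42,0]]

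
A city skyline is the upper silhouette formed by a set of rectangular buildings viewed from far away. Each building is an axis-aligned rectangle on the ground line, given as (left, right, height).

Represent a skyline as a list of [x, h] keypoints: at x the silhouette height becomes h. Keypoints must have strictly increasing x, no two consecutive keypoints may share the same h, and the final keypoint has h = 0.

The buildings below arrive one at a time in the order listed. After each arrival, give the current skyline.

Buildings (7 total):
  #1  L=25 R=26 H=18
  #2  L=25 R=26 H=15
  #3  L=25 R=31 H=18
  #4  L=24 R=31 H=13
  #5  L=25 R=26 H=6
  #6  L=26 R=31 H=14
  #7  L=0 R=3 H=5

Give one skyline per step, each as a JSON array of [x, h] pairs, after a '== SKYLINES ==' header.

== SKYLINES ==
[[25,18],[26,0]]
[[25,18],[26,0]]
[[25,18],[31,0]]
[[24,13],[25,18],[31,0]]
[[24,13],[25,18],[31,0]]
[[24,13],[25,18],[31,0]]
[[0,5],[3,0],[24,13],[25,18],[31,0]]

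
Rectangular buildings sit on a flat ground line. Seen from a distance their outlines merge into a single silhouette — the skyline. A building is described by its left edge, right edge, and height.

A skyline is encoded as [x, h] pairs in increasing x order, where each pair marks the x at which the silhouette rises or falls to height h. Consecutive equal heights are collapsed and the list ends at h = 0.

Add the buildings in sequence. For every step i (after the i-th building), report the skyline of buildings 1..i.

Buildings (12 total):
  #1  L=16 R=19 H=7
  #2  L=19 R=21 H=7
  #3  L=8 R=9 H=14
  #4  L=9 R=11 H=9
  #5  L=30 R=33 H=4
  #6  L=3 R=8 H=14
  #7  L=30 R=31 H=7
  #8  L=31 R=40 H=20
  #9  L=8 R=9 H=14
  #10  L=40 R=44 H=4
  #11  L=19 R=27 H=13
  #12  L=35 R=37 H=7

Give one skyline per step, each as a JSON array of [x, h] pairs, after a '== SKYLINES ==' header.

== SKYLINES ==
[[16,7],[19,0]]
[[16,7],[21,0]]
[[8,14],[9,0],[16,7],[21,0]]
[[8,14],[9,9],[11,0],[16,7],[21,0]]
[[8,14],[9,9],[11,0],[16,7],[21,0],[30,4],[33,0]]
[[3,14],[9,9],[11,0],[16,7],[21,0],[30,4],[33,0]]
[[3,14],[9,9],[11,0],[16,7],[21,0],[30,7],[31,4],[33,0]]
[[3,14],[9,9],[11,0],[16,7],[21,0],[30,7],[31,20],[40,0]]
[[3,14],[9,9],[11,0],[16,7],[21,0],[30,7],[31,20],[40,0]]
[[3,14],[9,9],[11,0],[16,7],[21,0],[30,7],[31,20],[40,4],[44,0]]
[[3,14],[9,9],[11,0],[16,7],[19,13],[27,0],[30,7],[31,20],[40,4],[44,0]]
[[3,14],[9,9],[11,0],[16,7],[19,13],[27,0],[30,7],[31,20],[40,4],[44,0]]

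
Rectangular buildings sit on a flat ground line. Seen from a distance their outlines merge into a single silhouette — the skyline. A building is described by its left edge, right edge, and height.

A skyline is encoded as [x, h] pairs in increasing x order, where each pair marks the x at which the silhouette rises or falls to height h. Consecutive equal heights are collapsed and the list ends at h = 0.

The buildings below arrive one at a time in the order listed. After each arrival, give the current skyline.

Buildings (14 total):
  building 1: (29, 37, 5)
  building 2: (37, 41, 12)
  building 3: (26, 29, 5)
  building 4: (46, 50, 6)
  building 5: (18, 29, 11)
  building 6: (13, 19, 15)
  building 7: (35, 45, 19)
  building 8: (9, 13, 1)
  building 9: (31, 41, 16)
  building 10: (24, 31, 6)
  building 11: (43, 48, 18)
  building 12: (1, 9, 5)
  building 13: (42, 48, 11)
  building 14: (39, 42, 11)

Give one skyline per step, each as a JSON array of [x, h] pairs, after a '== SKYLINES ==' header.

== SKYLINES ==
[[29,5],[37,0]]
[[29,5],[37,12],[41,0]]
[[26,5],[37,12],[41,0]]
[[26,5],[37,12],[41,0],[46,6],[50,0]]
[[18,11],[29,5],[37,12],[41,0],[46,6],[50,0]]
[[13,15],[19,11],[29,5],[37,12],[41,0],[46,6],[50,0]]
[[13,15],[19,11],[29,5],[35,19],[45,0],[46,6],[50,0]]
[[9,1],[13,15],[19,11],[29,5],[35,19],[45,0],[46,6],[50,0]]
[[9,1],[13,15],[19,11],[29,5],[31,16],[35,19],[45,0],[46,6],[50,0]]
[[9,1],[13,15],[19,11],[29,6],[31,16],[35,19],[45,0],[46,6],[50,0]]
[[9,1],[13,15],[19,11],[29,6],[31,16],[35,19],[45,18],[48,6],[50,0]]
[[1,5],[9,1],[13,15],[19,11],[29,6],[31,16],[35,19],[45,18],[48,6],[50,0]]
[[1,5],[9,1],[13,15],[19,11],[29,6],[31,16],[35,19],[45,18],[48,6],[50,0]]
[[1,5],[9,1],[13,15],[19,11],[29,6],[31,16],[35,19],[45,18],[48,6],[50,0]]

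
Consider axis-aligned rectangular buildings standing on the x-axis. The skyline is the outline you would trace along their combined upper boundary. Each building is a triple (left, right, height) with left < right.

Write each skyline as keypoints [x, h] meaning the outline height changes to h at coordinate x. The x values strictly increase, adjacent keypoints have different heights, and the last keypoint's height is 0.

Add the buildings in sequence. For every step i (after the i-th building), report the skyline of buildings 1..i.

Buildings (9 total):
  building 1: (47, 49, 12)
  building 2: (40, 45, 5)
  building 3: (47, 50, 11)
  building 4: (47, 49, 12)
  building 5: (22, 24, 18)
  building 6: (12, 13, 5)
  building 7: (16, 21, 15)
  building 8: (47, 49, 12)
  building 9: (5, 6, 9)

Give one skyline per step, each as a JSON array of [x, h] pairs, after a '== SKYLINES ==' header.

== SKYLINES ==
[[47,12],[49,0]]
[[40,5],[45,0],[47,12],[49,0]]
[[40,5],[45,0],[47,12],[49,11],[50,0]]
[[40,5],[45,0],[47,12],[49,11],[50,0]]
[[22,18],[24,0],[40,5],[45,0],[47,12],[49,11],[50,0]]
[[12,5],[13,0],[22,18],[24,0],[40,5],[45,0],[47,12],[49,11],[50,0]]
[[12,5],[13,0],[16,15],[21,0],[22,18],[24,0],[40,5],[45,0],[47,12],[49,11],[50,0]]
[[12,5],[13,0],[16,15],[21,0],[22,18],[24,0],[40,5],[45,0],[47,12],[49,11],[50,0]]
[[5,9],[6,0],[12,5],[13,0],[16,15],[21,0],[22,18],[24,0],[40,5],[45,0],[47,12],[49,11],[50,0]]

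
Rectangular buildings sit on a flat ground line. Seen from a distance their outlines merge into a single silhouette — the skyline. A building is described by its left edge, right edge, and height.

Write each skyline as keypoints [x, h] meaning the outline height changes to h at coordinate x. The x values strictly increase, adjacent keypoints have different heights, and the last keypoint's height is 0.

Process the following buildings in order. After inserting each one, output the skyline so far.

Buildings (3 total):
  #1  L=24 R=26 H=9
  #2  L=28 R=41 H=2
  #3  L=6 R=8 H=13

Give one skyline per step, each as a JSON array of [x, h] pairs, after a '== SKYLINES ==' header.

== SKYLINES ==
[[24,9],[26,0]]
[[24,9],[26,0],[28,2],[41,0]]
[[6,13],[8,0],[24,9],[26,0],[28,2],[41,0]]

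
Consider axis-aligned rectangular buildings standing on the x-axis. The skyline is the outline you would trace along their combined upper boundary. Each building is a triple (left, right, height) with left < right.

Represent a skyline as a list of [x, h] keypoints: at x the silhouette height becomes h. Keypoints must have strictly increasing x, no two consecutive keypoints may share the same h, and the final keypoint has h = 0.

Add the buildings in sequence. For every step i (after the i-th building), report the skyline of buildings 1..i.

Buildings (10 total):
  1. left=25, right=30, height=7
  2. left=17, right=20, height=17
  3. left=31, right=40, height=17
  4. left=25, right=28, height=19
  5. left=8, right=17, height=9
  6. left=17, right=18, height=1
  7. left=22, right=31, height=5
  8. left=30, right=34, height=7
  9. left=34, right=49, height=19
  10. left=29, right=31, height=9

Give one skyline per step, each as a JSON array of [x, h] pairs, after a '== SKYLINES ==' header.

== SKYLINES ==
[[25,7],[30,0]]
[[17,17],[20,0],[25,7],[30,0]]
[[17,17],[20,0],[25,7],[30,0],[31,17],[40,0]]
[[17,17],[20,0],[25,19],[28,7],[30,0],[31,17],[40,0]]
[[8,9],[17,17],[20,0],[25,19],[28,7],[30,0],[31,17],[40,0]]
[[8,9],[17,17],[20,0],[25,19],[28,7],[30,0],[31,17],[40,0]]
[[8,9],[17,17],[20,0],[22,5],[25,19],[28,7],[30,5],[31,17],[40,0]]
[[8,9],[17,17],[20,0],[22,5],[25,19],[28,7],[31,17],[40,0]]
[[8,9],[17,17],[20,0],[22,5],[25,19],[28,7],[31,17],[34,19],[49,0]]
[[8,9],[17,17],[20,0],[22,5],[25,19],[28,7],[29,9],[31,17],[34,19],[49,0]]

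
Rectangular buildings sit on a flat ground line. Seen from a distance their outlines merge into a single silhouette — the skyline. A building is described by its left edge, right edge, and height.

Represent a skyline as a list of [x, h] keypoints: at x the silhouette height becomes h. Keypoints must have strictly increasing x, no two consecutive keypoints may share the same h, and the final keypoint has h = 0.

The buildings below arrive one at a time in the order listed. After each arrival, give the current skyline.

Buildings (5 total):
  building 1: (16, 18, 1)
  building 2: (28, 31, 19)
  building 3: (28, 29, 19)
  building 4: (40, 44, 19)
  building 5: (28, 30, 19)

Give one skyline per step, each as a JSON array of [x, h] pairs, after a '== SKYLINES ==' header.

== SKYLINES ==
[[16,1],[18,0]]
[[16,1],[18,0],[28,19],[31,0]]
[[16,1],[18,0],[28,19],[31,0]]
[[16,1],[18,0],[28,19],[31,0],[40,19],[44,0]]
[[16,1],[18,0],[28,19],[31,0],[40,19],[44,0]]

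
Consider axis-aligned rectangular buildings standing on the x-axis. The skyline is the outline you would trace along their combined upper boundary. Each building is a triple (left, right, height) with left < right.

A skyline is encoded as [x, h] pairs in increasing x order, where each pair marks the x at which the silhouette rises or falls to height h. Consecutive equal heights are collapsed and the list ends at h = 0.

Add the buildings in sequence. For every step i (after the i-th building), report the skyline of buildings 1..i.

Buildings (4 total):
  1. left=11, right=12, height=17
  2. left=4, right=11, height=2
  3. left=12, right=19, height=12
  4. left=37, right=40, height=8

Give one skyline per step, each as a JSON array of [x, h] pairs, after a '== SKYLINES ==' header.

== SKYLINES ==
[[11,17],[12,0]]
[[4,2],[11,17],[12,0]]
[[4,2],[11,17],[12,12],[19,0]]
[[4,2],[11,17],[12,12],[19,0],[37,8],[40,0]]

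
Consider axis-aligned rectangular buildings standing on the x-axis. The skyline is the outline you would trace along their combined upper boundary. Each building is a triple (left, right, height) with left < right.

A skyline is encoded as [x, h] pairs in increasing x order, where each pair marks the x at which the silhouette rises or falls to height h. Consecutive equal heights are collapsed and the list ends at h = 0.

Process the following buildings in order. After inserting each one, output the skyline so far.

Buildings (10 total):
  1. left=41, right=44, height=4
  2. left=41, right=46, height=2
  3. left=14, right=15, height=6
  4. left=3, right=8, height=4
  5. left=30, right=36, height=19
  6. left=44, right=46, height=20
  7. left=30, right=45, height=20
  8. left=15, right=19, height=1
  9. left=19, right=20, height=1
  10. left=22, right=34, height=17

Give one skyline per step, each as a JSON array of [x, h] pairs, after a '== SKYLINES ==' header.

== SKYLINES ==
[[41,4],[44,0]]
[[41,4],[44,2],[46,0]]
[[14,6],[15,0],[41,4],[44,2],[46,0]]
[[3,4],[8,0],[14,6],[15,0],[41,4],[44,2],[46,0]]
[[3,4],[8,0],[14,6],[15,0],[30,19],[36,0],[41,4],[44,2],[46,0]]
[[3,4],[8,0],[14,6],[15,0],[30,19],[36,0],[41,4],[44,20],[46,0]]
[[3,4],[8,0],[14,6],[15,0],[30,20],[46,0]]
[[3,4],[8,0],[14,6],[15,1],[19,0],[30,20],[46,0]]
[[3,4],[8,0],[14,6],[15,1],[20,0],[30,20],[46,0]]
[[3,4],[8,0],[14,6],[15,1],[20,0],[22,17],[30,20],[46,0]]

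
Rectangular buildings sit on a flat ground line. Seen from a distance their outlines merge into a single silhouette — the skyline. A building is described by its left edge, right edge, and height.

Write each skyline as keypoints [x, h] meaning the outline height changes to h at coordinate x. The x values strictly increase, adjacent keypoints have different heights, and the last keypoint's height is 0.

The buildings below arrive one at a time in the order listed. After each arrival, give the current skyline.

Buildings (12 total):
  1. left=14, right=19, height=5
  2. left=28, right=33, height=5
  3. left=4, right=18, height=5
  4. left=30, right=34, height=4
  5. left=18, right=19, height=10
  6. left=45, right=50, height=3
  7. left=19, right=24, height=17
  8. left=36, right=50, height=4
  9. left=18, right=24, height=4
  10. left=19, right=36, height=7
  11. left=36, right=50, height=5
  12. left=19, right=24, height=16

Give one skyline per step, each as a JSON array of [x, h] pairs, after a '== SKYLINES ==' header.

== SKYLINES ==
[[14,5],[19,0]]
[[14,5],[19,0],[28,5],[33,0]]
[[4,5],[19,0],[28,5],[33,0]]
[[4,5],[19,0],[28,5],[33,4],[34,0]]
[[4,5],[18,10],[19,0],[28,5],[33,4],[34,0]]
[[4,5],[18,10],[19,0],[28,5],[33,4],[34,0],[45,3],[50,0]]
[[4,5],[18,10],[19,17],[24,0],[28,5],[33,4],[34,0],[45,3],[50,0]]
[[4,5],[18,10],[19,17],[24,0],[28,5],[33,4],[34,0],[36,4],[50,0]]
[[4,5],[18,10],[19,17],[24,0],[28,5],[33,4],[34,0],[36,4],[50,0]]
[[4,5],[18,10],[19,17],[24,7],[36,4],[50,0]]
[[4,5],[18,10],[19,17],[24,7],[36,5],[50,0]]
[[4,5],[18,10],[19,17],[24,7],[36,5],[50,0]]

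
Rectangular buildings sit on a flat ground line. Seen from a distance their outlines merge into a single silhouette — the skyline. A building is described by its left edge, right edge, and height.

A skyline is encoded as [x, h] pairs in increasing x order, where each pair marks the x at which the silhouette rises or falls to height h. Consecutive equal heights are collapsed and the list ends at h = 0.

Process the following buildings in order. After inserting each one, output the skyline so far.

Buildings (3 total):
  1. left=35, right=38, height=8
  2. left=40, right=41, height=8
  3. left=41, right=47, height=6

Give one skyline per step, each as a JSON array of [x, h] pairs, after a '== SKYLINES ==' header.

== SKYLINES ==
[[35,8],[38,0]]
[[35,8],[38,0],[40,8],[41,0]]
[[35,8],[38,0],[40,8],[41,6],[47,0]]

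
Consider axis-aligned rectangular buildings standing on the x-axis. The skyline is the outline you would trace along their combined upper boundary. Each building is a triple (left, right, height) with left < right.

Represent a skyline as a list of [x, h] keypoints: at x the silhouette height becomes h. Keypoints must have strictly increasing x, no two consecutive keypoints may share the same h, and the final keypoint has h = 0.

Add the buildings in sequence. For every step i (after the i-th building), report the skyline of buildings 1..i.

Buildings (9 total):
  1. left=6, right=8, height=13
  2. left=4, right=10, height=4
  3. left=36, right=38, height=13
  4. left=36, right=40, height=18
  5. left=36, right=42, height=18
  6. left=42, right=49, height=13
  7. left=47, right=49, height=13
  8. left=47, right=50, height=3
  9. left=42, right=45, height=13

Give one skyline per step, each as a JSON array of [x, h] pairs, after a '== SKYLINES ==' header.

== SKYLINES ==
[[6,13],[8,0]]
[[4,4],[6,13],[8,4],[10,0]]
[[4,4],[6,13],[8,4],[10,0],[36,13],[38,0]]
[[4,4],[6,13],[8,4],[10,0],[36,18],[40,0]]
[[4,4],[6,13],[8,4],[10,0],[36,18],[42,0]]
[[4,4],[6,13],[8,4],[10,0],[36,18],[42,13],[49,0]]
[[4,4],[6,13],[8,4],[10,0],[36,18],[42,13],[49,0]]
[[4,4],[6,13],[8,4],[10,0],[36,18],[42,13],[49,3],[50,0]]
[[4,4],[6,13],[8,4],[10,0],[36,18],[42,13],[49,3],[50,0]]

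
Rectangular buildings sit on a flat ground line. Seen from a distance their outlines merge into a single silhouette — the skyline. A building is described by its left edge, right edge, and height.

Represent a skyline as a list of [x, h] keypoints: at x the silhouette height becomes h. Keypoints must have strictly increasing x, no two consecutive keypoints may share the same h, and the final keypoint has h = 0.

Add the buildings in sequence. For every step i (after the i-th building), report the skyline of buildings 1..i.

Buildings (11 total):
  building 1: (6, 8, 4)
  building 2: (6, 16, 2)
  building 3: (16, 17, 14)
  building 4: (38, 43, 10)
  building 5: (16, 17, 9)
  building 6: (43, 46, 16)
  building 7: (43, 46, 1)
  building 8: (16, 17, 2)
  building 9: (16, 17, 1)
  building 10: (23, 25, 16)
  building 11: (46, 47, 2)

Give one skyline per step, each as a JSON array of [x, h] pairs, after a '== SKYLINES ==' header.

== SKYLINES ==
[[6,4],[8,0]]
[[6,4],[8,2],[16,0]]
[[6,4],[8,2],[16,14],[17,0]]
[[6,4],[8,2],[16,14],[17,0],[38,10],[43,0]]
[[6,4],[8,2],[16,14],[17,0],[38,10],[43,0]]
[[6,4],[8,2],[16,14],[17,0],[38,10],[43,16],[46,0]]
[[6,4],[8,2],[16,14],[17,0],[38,10],[43,16],[46,0]]
[[6,4],[8,2],[16,14],[17,0],[38,10],[43,16],[46,0]]
[[6,4],[8,2],[16,14],[17,0],[38,10],[43,16],[46,0]]
[[6,4],[8,2],[16,14],[17,0],[23,16],[25,0],[38,10],[43,16],[46,0]]
[[6,4],[8,2],[16,14],[17,0],[23,16],[25,0],[38,10],[43,16],[46,2],[47,0]]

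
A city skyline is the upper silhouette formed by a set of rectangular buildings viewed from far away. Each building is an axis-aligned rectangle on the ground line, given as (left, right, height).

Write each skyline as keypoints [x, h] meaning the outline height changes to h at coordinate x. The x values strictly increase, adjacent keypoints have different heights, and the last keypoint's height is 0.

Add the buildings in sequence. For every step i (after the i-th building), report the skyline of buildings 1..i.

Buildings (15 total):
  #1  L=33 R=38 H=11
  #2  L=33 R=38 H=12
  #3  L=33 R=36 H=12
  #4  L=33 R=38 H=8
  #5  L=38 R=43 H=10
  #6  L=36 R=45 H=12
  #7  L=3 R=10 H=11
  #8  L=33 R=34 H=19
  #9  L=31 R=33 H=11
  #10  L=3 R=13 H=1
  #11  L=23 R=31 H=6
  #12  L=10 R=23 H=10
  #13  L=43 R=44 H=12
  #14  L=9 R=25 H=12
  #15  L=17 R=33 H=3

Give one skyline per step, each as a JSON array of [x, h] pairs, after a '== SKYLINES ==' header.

== SKYLINES ==
[[33,11],[38,0]]
[[33,12],[38,0]]
[[33,12],[38,0]]
[[33,12],[38,0]]
[[33,12],[38,10],[43,0]]
[[33,12],[45,0]]
[[3,11],[10,0],[33,12],[45,0]]
[[3,11],[10,0],[33,19],[34,12],[45,0]]
[[3,11],[10,0],[31,11],[33,19],[34,12],[45,0]]
[[3,11],[10,1],[13,0],[31,11],[33,19],[34,12],[45,0]]
[[3,11],[10,1],[13,0],[23,6],[31,11],[33,19],[34,12],[45,0]]
[[3,11],[10,10],[23,6],[31,11],[33,19],[34,12],[45,0]]
[[3,11],[10,10],[23,6],[31,11],[33,19],[34,12],[45,0]]
[[3,11],[9,12],[25,6],[31,11],[33,19],[34,12],[45,0]]
[[3,11],[9,12],[25,6],[31,11],[33,19],[34,12],[45,0]]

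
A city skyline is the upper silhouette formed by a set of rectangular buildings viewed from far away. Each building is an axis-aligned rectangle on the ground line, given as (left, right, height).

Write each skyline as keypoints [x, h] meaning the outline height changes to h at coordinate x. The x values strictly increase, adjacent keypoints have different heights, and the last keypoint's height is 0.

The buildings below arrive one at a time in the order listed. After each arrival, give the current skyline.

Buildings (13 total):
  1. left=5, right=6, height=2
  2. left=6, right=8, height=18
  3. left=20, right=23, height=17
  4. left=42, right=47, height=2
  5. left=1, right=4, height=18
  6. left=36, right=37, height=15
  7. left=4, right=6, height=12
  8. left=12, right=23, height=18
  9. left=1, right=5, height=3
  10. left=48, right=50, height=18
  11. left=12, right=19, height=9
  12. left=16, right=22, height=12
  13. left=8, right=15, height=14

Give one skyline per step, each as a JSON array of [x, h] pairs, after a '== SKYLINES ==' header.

== SKYLINES ==
[[5,2],[6,0]]
[[5,2],[6,18],[8,0]]
[[5,2],[6,18],[8,0],[20,17],[23,0]]
[[5,2],[6,18],[8,0],[20,17],[23,0],[42,2],[47,0]]
[[1,18],[4,0],[5,2],[6,18],[8,0],[20,17],[23,0],[42,2],[47,0]]
[[1,18],[4,0],[5,2],[6,18],[8,0],[20,17],[23,0],[36,15],[37,0],[42,2],[47,0]]
[[1,18],[4,12],[6,18],[8,0],[20,17],[23,0],[36,15],[37,0],[42,2],[47,0]]
[[1,18],[4,12],[6,18],[8,0],[12,18],[23,0],[36,15],[37,0],[42,2],[47,0]]
[[1,18],[4,12],[6,18],[8,0],[12,18],[23,0],[36,15],[37,0],[42,2],[47,0]]
[[1,18],[4,12],[6,18],[8,0],[12,18],[23,0],[36,15],[37,0],[42,2],[47,0],[48,18],[50,0]]
[[1,18],[4,12],[6,18],[8,0],[12,18],[23,0],[36,15],[37,0],[42,2],[47,0],[48,18],[50,0]]
[[1,18],[4,12],[6,18],[8,0],[12,18],[23,0],[36,15],[37,0],[42,2],[47,0],[48,18],[50,0]]
[[1,18],[4,12],[6,18],[8,14],[12,18],[23,0],[36,15],[37,0],[42,2],[47,0],[48,18],[50,0]]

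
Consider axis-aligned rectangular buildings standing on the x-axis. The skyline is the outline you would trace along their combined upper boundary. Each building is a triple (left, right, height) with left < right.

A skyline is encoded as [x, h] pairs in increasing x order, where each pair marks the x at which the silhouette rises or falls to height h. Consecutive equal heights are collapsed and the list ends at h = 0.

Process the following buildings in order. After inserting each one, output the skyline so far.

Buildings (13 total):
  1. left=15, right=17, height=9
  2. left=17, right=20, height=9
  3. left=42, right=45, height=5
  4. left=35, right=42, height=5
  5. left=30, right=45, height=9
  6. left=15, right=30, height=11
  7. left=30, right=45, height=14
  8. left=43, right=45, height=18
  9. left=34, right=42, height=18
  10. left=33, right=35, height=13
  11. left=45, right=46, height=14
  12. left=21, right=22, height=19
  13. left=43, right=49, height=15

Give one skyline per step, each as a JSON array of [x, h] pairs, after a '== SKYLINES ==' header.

== SKYLINES ==
[[15,9],[17,0]]
[[15,9],[20,0]]
[[15,9],[20,0],[42,5],[45,0]]
[[15,9],[20,0],[35,5],[45,0]]
[[15,9],[20,0],[30,9],[45,0]]
[[15,11],[30,9],[45,0]]
[[15,11],[30,14],[45,0]]
[[15,11],[30,14],[43,18],[45,0]]
[[15,11],[30,14],[34,18],[42,14],[43,18],[45,0]]
[[15,11],[30,14],[34,18],[42,14],[43,18],[45,0]]
[[15,11],[30,14],[34,18],[42,14],[43,18],[45,14],[46,0]]
[[15,11],[21,19],[22,11],[30,14],[34,18],[42,14],[43,18],[45,14],[46,0]]
[[15,11],[21,19],[22,11],[30,14],[34,18],[42,14],[43,18],[45,15],[49,0]]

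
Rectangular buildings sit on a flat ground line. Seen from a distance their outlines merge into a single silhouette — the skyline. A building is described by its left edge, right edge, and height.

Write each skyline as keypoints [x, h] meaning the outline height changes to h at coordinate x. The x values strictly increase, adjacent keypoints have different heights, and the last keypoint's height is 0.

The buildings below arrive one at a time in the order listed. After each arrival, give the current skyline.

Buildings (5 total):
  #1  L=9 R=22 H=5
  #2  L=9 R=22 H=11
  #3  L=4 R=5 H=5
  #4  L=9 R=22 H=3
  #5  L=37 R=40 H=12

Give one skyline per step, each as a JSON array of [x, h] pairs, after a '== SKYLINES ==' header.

== SKYLINES ==
[[9,5],[22,0]]
[[9,11],[22,0]]
[[4,5],[5,0],[9,11],[22,0]]
[[4,5],[5,0],[9,11],[22,0]]
[[4,5],[5,0],[9,11],[22,0],[37,12],[40,0]]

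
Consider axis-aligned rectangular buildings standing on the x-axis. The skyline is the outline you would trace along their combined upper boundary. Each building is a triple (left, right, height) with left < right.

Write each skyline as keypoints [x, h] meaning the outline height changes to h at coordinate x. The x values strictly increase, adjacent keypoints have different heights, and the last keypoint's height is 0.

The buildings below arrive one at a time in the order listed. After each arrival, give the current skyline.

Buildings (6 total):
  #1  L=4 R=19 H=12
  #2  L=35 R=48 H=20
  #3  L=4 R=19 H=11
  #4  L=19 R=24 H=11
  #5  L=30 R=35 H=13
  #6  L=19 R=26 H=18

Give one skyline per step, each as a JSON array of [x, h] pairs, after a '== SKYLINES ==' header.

== SKYLINES ==
[[4,12],[19,0]]
[[4,12],[19,0],[35,20],[48,0]]
[[4,12],[19,0],[35,20],[48,0]]
[[4,12],[19,11],[24,0],[35,20],[48,0]]
[[4,12],[19,11],[24,0],[30,13],[35,20],[48,0]]
[[4,12],[19,18],[26,0],[30,13],[35,20],[48,0]]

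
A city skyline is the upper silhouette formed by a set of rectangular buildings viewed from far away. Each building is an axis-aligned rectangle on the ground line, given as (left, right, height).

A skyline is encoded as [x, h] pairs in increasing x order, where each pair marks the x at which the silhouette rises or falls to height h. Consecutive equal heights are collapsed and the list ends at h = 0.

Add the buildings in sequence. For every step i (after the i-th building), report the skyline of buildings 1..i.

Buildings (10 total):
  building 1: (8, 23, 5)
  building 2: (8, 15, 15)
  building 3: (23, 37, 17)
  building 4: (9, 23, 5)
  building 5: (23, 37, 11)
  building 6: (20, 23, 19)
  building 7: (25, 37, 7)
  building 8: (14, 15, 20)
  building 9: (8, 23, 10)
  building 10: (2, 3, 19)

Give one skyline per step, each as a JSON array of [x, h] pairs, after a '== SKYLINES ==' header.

== SKYLINES ==
[[8,5],[23,0]]
[[8,15],[15,5],[23,0]]
[[8,15],[15,5],[23,17],[37,0]]
[[8,15],[15,5],[23,17],[37,0]]
[[8,15],[15,5],[23,17],[37,0]]
[[8,15],[15,5],[20,19],[23,17],[37,0]]
[[8,15],[15,5],[20,19],[23,17],[37,0]]
[[8,15],[14,20],[15,5],[20,19],[23,17],[37,0]]
[[8,15],[14,20],[15,10],[20,19],[23,17],[37,0]]
[[2,19],[3,0],[8,15],[14,20],[15,10],[20,19],[23,17],[37,0]]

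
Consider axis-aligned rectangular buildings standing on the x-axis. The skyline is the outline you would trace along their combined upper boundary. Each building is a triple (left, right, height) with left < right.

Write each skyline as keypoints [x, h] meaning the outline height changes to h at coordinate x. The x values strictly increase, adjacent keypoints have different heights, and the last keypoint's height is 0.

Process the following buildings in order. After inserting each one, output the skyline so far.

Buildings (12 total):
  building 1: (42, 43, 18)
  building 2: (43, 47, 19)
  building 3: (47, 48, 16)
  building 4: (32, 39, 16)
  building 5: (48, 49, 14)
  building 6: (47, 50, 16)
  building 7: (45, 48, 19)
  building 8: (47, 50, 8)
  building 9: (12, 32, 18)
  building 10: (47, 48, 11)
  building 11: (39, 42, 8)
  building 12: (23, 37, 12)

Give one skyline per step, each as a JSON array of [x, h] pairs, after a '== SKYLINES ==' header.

== SKYLINES ==
[[42,18],[43,0]]
[[42,18],[43,19],[47,0]]
[[42,18],[43,19],[47,16],[48,0]]
[[32,16],[39,0],[42,18],[43,19],[47,16],[48,0]]
[[32,16],[39,0],[42,18],[43,19],[47,16],[48,14],[49,0]]
[[32,16],[39,0],[42,18],[43,19],[47,16],[50,0]]
[[32,16],[39,0],[42,18],[43,19],[48,16],[50,0]]
[[32,16],[39,0],[42,18],[43,19],[48,16],[50,0]]
[[12,18],[32,16],[39,0],[42,18],[43,19],[48,16],[50,0]]
[[12,18],[32,16],[39,0],[42,18],[43,19],[48,16],[50,0]]
[[12,18],[32,16],[39,8],[42,18],[43,19],[48,16],[50,0]]
[[12,18],[32,16],[39,8],[42,18],[43,19],[48,16],[50,0]]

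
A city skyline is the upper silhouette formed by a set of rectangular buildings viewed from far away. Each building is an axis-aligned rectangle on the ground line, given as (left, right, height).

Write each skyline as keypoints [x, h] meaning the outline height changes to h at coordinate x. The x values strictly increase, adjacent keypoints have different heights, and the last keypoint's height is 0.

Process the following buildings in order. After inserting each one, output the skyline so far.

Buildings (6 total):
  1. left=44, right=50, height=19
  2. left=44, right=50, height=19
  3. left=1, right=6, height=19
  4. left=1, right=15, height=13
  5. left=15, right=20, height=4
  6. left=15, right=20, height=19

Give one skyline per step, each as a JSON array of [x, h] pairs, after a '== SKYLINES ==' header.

== SKYLINES ==
[[44,19],[50,0]]
[[44,19],[50,0]]
[[1,19],[6,0],[44,19],[50,0]]
[[1,19],[6,13],[15,0],[44,19],[50,0]]
[[1,19],[6,13],[15,4],[20,0],[44,19],[50,0]]
[[1,19],[6,13],[15,19],[20,0],[44,19],[50,0]]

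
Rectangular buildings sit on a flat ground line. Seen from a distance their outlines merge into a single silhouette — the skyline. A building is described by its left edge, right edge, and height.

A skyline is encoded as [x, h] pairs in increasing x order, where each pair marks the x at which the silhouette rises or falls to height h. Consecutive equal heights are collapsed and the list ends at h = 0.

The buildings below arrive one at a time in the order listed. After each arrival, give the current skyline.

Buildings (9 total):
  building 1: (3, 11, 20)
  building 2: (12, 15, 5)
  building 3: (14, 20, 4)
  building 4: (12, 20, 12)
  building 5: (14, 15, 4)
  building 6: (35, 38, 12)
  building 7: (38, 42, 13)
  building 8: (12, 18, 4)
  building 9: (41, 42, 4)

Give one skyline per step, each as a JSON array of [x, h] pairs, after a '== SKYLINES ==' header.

== SKYLINES ==
[[3,20],[11,0]]
[[3,20],[11,0],[12,5],[15,0]]
[[3,20],[11,0],[12,5],[15,4],[20,0]]
[[3,20],[11,0],[12,12],[20,0]]
[[3,20],[11,0],[12,12],[20,0]]
[[3,20],[11,0],[12,12],[20,0],[35,12],[38,0]]
[[3,20],[11,0],[12,12],[20,0],[35,12],[38,13],[42,0]]
[[3,20],[11,0],[12,12],[20,0],[35,12],[38,13],[42,0]]
[[3,20],[11,0],[12,12],[20,0],[35,12],[38,13],[42,0]]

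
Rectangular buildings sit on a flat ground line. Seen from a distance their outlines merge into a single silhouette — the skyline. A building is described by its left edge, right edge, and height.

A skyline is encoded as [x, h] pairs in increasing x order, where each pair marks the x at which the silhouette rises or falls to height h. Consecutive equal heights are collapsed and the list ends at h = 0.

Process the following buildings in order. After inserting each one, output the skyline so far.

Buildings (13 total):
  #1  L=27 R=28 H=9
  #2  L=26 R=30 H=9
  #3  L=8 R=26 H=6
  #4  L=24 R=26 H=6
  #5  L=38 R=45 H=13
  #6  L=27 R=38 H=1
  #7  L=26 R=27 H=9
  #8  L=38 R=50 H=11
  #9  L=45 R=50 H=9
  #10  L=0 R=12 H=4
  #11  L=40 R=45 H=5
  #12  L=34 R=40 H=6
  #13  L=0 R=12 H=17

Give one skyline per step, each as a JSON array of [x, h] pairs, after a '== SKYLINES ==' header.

== SKYLINES ==
[[27,9],[28,0]]
[[26,9],[30,0]]
[[8,6],[26,9],[30,0]]
[[8,6],[26,9],[30,0]]
[[8,6],[26,9],[30,0],[38,13],[45,0]]
[[8,6],[26,9],[30,1],[38,13],[45,0]]
[[8,6],[26,9],[30,1],[38,13],[45,0]]
[[8,6],[26,9],[30,1],[38,13],[45,11],[50,0]]
[[8,6],[26,9],[30,1],[38,13],[45,11],[50,0]]
[[0,4],[8,6],[26,9],[30,1],[38,13],[45,11],[50,0]]
[[0,4],[8,6],[26,9],[30,1],[38,13],[45,11],[50,0]]
[[0,4],[8,6],[26,9],[30,1],[34,6],[38,13],[45,11],[50,0]]
[[0,17],[12,6],[26,9],[30,1],[34,6],[38,13],[45,11],[50,0]]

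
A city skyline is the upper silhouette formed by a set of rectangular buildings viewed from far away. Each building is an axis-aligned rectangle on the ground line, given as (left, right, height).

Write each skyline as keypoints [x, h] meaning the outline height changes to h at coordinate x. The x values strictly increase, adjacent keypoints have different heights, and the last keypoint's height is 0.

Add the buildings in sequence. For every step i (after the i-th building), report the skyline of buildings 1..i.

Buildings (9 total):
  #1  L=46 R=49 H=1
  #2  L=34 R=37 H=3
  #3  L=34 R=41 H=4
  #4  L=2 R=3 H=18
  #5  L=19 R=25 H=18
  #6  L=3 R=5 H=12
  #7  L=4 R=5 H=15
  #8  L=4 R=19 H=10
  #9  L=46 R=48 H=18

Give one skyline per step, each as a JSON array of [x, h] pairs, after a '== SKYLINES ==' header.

== SKYLINES ==
[[46,1],[49,0]]
[[34,3],[37,0],[46,1],[49,0]]
[[34,4],[41,0],[46,1],[49,0]]
[[2,18],[3,0],[34,4],[41,0],[46,1],[49,0]]
[[2,18],[3,0],[19,18],[25,0],[34,4],[41,0],[46,1],[49,0]]
[[2,18],[3,12],[5,0],[19,18],[25,0],[34,4],[41,0],[46,1],[49,0]]
[[2,18],[3,12],[4,15],[5,0],[19,18],[25,0],[34,4],[41,0],[46,1],[49,0]]
[[2,18],[3,12],[4,15],[5,10],[19,18],[25,0],[34,4],[41,0],[46,1],[49,0]]
[[2,18],[3,12],[4,15],[5,10],[19,18],[25,0],[34,4],[41,0],[46,18],[48,1],[49,0]]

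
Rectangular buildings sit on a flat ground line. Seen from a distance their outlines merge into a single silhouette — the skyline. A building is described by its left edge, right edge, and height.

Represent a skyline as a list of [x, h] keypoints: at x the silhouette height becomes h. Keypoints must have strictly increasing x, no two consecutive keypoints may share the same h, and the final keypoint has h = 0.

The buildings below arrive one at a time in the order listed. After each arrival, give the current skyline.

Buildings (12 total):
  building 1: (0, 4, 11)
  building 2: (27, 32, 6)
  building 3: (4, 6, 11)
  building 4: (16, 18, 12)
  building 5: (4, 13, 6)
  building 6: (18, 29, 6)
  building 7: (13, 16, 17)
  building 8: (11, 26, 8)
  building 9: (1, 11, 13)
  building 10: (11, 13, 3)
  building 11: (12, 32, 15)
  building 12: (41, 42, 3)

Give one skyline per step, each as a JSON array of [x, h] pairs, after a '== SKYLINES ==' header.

== SKYLINES ==
[[0,11],[4,0]]
[[0,11],[4,0],[27,6],[32,0]]
[[0,11],[6,0],[27,6],[32,0]]
[[0,11],[6,0],[16,12],[18,0],[27,6],[32,0]]
[[0,11],[6,6],[13,0],[16,12],[18,0],[27,6],[32,0]]
[[0,11],[6,6],[13,0],[16,12],[18,6],[32,0]]
[[0,11],[6,6],[13,17],[16,12],[18,6],[32,0]]
[[0,11],[6,6],[11,8],[13,17],[16,12],[18,8],[26,6],[32,0]]
[[0,11],[1,13],[11,8],[13,17],[16,12],[18,8],[26,6],[32,0]]
[[0,11],[1,13],[11,8],[13,17],[16,12],[18,8],[26,6],[32,0]]
[[0,11],[1,13],[11,8],[12,15],[13,17],[16,15],[32,0]]
[[0,11],[1,13],[11,8],[12,15],[13,17],[16,15],[32,0],[41,3],[42,0]]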